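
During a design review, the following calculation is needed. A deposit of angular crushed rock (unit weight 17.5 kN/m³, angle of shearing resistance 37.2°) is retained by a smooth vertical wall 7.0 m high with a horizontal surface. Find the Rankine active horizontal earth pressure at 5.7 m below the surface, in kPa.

24.6 kPa

K_a = (1 − sin φ)/(1 + sin φ) = 0.2464.
σ_h = K_a γ z = 0.2464 × 17.5 × 5.7 = 24.58 kPa.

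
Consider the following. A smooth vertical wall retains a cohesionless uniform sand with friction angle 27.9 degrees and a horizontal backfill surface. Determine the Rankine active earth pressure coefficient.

0.362

K_a = (1 − sin φ)/(1 + sin φ) = (1 − sin 27.9°)/(1 + sin 27.9°) = 0.3625.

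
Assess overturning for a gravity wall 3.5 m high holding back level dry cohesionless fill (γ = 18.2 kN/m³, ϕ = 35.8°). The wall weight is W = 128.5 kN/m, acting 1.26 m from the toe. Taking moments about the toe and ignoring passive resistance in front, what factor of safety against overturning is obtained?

4.75

K_a = tan²(45° − 35.8°/2) = 0.2619.
P_a = ½K_aγH² = 0.5×0.2619×18.2×3.5² = 29.19 kN/m, acting at H/3 = 1.167 m above the base.
Overturning moment M_o = P_a × H/3 = 29.19 × 1.167 = 34.06.
Resisting moment M_r = W × 1.26 = 128.5 × 1.26 = 161.9.
FS_overturning = M_r/M_o = 161.9/34.06 = 4.754.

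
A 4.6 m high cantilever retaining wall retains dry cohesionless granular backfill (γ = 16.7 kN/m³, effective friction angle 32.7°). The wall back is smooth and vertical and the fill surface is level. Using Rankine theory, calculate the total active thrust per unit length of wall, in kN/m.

K_a = tan²(45° − φ/2) = 0.2985.
P_a = ½ K_a γ H² = 0.5 × 0.2985 × 16.7 × 4.6² = 52.74 kN/m.

52.7 kN/m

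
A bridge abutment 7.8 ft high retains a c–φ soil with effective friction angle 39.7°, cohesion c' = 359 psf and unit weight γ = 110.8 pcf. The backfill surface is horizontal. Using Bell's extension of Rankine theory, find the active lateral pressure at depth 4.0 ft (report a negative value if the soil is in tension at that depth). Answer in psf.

K_a = (1 − sin φ)/(1 + sin φ) = 0.2204.
σ_a = K_a γ z − 2c√K_a = 0.2204×110.8×4.0 − 2×359×0.4695 = -239.4 psf.

-239 psf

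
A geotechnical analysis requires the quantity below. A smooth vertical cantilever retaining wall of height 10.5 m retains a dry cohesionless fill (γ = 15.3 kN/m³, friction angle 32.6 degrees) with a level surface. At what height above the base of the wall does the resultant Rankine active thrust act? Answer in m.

3.50 m

K_a = 0.2997.
The pressure distribution is triangular, so the resultant acts at H/3 above the base = 10.5/3 = 3.500 m.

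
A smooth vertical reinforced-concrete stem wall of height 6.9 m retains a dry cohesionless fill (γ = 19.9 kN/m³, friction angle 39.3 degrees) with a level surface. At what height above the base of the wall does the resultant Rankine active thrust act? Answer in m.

K_a = 0.2245.
The pressure distribution is triangular, so the resultant acts at H/3 above the base = 6.9/3 = 2.300 m.

2.30 m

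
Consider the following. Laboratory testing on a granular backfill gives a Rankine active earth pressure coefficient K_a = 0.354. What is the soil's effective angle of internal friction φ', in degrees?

28.5°

K_a = tan²(45° − φ/2) ⇒ 45° − φ/2 = arctan(√0.354) = 30.75°.
φ = 2(45° − 30.75°) = 28.50°.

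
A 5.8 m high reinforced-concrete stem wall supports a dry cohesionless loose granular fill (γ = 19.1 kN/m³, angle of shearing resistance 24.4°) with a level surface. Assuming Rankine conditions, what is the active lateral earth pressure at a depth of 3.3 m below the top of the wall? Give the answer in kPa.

26.2 kPa

K_a = (1 − sin φ)/(1 + sin φ) = 0.4153.
σ_h = K_a γ z = 0.4153 × 19.1 × 3.3 = 26.18 kPa.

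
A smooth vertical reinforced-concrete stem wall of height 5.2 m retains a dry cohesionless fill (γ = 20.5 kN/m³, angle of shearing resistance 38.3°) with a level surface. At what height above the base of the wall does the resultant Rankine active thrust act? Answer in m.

1.73 m

K_a = 0.2347.
The pressure distribution is triangular, so the resultant acts at H/3 above the base = 5.2/3 = 1.733 m.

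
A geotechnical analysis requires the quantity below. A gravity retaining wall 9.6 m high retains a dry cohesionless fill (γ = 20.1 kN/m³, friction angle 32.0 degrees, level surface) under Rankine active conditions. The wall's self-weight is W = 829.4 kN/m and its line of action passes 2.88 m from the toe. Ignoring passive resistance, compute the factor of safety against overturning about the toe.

2.62

K_a = tan²(45° − 32.0°/2) = 0.3073.
P_a = ½K_aγH² = 0.5×0.3073×20.1×9.6² = 284.6 kN/m, acting at H/3 = 3.200 m above the base.
Overturning moment M_o = P_a × H/3 = 284.6 × 3.200 = 910.7.
Resisting moment M_r = W × 2.88 = 829.4 × 2.88 = 2389.
FS_overturning = M_r/M_o = 2389/910.7 = 2.623.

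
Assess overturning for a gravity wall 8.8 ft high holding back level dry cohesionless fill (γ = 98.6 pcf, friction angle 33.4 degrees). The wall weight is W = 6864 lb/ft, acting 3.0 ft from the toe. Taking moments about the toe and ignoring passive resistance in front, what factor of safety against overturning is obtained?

6.34

K_a = tan²(45° − 33.4°/2) = 0.2899.
P_a = ½K_aγH² = 0.5×0.2899×98.6×8.8² = 1107 lb/ft, acting at H/3 = 2.933 ft above the base.
Overturning moment M_o = P_a × H/3 = 1107 × 2.933 = 3247.
Resisting moment M_r = W × 3.0 = 6864 × 3.0 = 20590.
FS_overturning = M_r/M_o = 20590/3247 = 6.342.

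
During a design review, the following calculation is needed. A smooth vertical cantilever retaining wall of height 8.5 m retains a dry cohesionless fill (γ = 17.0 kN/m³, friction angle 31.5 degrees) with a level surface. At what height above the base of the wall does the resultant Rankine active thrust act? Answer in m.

K_a = 0.3136.
The pressure distribution is triangular, so the resultant acts at H/3 above the base = 8.5/3 = 2.833 m.

2.83 m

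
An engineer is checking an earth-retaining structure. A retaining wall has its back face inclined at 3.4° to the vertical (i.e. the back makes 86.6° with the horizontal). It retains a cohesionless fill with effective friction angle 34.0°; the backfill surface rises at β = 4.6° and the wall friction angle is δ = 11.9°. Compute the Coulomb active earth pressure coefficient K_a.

0.299

K_a = sin²(α+φ) / [sin²α · sin(α−δ) · (1 + √{sin(φ+δ)sin(φ−β) / (sin(α−δ)sin(α+β))})²].
With α = 86.6°, φ = 34.0°, δ = 11.9°, β = 4.6°: K_a = 0.2994.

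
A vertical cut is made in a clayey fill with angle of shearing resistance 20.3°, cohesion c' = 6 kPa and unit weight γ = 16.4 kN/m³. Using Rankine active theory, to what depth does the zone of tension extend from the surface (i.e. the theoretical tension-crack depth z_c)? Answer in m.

K_a = tan²(45° − 20.3°/2) = 0.4849; √K_a = 0.6963.
The active pressure is zero where K_a γ z = 2c√K_a, so z_c = 2c/(γ√K_a) = 2×6/(16.4×0.6963) = 1.051 m.

1.05 m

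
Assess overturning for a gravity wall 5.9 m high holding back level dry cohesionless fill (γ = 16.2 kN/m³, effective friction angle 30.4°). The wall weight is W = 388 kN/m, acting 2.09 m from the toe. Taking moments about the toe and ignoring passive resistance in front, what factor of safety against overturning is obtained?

K_a = tan²(45° − 30.4°/2) = 0.3280.
P_a = ½K_aγH² = 0.5×0.3280×16.2×5.9² = 92.48 kN/m, acting at H/3 = 1.967 m above the base.
Overturning moment M_o = P_a × H/3 = 92.48 × 1.967 = 181.9.
Resisting moment M_r = W × 2.09 = 388 × 2.09 = 810.9.
FS_overturning = M_r/M_o = 810.9/181.9 = 4.459.

4.46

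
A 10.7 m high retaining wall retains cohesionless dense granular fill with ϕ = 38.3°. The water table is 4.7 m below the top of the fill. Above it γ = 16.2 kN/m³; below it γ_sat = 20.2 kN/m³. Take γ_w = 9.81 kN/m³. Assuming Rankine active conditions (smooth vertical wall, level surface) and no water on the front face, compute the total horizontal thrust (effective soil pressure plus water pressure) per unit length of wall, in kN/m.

K_a = tan²(45° − φ/2) = 0.2347.
γ' = 20.2 − 9.81 = 10.39 kN/m³. Depth below WT = 6.0 m.
σ'_h at WT = K_a γ d_w = 17.87 kPa; at base = 17.87 + K_a γ' × 6.0 = 32.51 kPa.
P₁ (0–4.7 m) = ½×17.87×4.7 = 42.00. P₂ (4.7–10.7 m) = ½(17.87+32.51)×6.0 = 151.1.
P_w = ½ γ_w h₂² = 0.5×9.81×6.0² = 176.6. Total = 42.00+151.1+176.6 = 369.7 kN/m.

370 kN/m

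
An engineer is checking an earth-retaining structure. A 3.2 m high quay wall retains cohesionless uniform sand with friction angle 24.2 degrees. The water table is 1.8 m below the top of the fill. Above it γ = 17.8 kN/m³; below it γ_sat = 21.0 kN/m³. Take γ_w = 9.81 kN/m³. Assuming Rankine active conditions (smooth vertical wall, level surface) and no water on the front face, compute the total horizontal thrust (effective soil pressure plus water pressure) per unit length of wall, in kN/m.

45.0 kN/m

K_a = tan²(45° − φ/2) = 0.4185.
γ' = 21.0 − 9.81 = 11.19 kN/m³. Depth below WT = 1.4 m.
σ'_h at WT = K_a γ d_w = 13.41 kPa; at base = 13.41 + K_a γ' × 1.4 = 19.97 kPa.
P₁ (0–1.8 m) = ½×13.41×1.8 = 12.07. P₂ (1.8–3.2 m) = ½(13.41+19.97)×1.4 = 23.36.
P_w = ½ γ_w h₂² = 0.5×9.81×1.4² = 9.614. Total = 12.07+23.36+9.614 = 45.04 kN/m.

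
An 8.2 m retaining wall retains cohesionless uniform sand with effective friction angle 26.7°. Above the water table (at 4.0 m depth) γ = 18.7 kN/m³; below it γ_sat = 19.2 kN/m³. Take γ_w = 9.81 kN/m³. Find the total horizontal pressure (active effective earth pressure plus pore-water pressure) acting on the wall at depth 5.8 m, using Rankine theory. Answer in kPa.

52.5 kPa

K_a = (1 − sin φ)/(1 + sin φ) = 0.3800.
γ' = 19.2 − 9.81 = 9.390 kN/m³.
Effective vertical stress at 5.8 m: σ'_v = 18.7×4.0 + 9.390×1.80 = 91.70 kPa.
σ'_h = K_a σ'_v = 0.3800 × 91.70 = 34.84 kPa; u = γ_w × 1.80 = 17.66 kPa.
Total σ_h = 34.84 + 17.66 = 52.50 kPa.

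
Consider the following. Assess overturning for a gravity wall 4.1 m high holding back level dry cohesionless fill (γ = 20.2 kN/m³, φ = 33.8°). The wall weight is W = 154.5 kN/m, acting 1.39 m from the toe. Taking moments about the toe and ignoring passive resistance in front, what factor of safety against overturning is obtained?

K_a = tan²(45° − 33.8°/2) = 0.2851.
P_a = ½K_aγH² = 0.5×0.2851×20.2×4.1² = 48.41 kN/m, acting at H/3 = 1.367 m above the base.
Overturning moment M_o = P_a × H/3 = 48.41 × 1.367 = 66.15.
Resisting moment M_r = W × 1.39 = 154.5 × 1.39 = 214.8.
FS_overturning = M_r/M_o = 214.8/66.15 = 3.246.

3.25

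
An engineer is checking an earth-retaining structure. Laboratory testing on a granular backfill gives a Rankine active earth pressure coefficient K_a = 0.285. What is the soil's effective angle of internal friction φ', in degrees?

33.8°

K_a = tan²(45° − φ/2) ⇒ 45° − φ/2 = arctan(√0.285) = 28.10°.
φ = 2(45° − 28.10°) = 33.81°.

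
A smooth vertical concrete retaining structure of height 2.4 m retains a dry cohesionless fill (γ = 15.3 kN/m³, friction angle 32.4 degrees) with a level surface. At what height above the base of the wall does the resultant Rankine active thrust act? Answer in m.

K_a = 0.3022.
The pressure distribution is triangular, so the resultant acts at H/3 above the base = 2.4/3 = 0.8000 m.

0.800 m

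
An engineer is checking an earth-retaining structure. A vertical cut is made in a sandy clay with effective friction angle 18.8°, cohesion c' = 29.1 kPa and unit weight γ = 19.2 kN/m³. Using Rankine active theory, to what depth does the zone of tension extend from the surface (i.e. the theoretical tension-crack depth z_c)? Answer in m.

4.23 m

K_a = tan²(45° − 18.8°/2) = 0.5126; √K_a = 0.7159.
The active pressure is zero where K_a γ z = 2c√K_a, so z_c = 2c/(γ√K_a) = 2×29.1/(19.2×0.7159) = 4.234 m.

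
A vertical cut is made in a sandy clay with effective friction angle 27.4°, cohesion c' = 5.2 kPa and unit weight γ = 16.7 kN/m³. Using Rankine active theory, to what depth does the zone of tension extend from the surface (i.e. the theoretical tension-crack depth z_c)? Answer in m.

1.02 m

K_a = tan²(45° − 27.4°/2) = 0.3697; √K_a = 0.6080.
The active pressure is zero where K_a γ z = 2c√K_a, so z_c = 2c/(γ√K_a) = 2×5.2/(16.7×0.6080) = 1.024 m.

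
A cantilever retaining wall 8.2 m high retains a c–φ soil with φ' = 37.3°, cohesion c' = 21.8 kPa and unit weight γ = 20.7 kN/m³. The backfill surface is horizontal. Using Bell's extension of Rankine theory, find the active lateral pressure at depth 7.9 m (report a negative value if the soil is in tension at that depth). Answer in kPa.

18.5 kPa

K_a = (1 − sin φ)/(1 + sin φ) = 0.2453.
σ_a = K_a γ z − 2c√K_a = 0.2453×20.7×7.9 − 2×21.8×0.4953 = 18.52 kPa.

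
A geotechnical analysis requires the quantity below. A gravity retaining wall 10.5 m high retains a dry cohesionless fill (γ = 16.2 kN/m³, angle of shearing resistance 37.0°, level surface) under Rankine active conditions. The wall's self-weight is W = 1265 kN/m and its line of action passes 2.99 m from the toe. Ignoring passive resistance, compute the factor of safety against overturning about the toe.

K_a = tan²(45° − 37.0°/2) = 0.2486.
P_a = ½K_aγH² = 0.5×0.2486×16.2×10.5² = 222.0 kN/m, acting at H/3 = 3.500 m above the base.
Overturning moment M_o = P_a × H/3 = 222.0 × 3.500 = 777.0.
Resisting moment M_r = W × 2.99 = 1265 × 2.99 = 3782.
FS_overturning = M_r/M_o = 3782/777.0 = 4.868.

4.87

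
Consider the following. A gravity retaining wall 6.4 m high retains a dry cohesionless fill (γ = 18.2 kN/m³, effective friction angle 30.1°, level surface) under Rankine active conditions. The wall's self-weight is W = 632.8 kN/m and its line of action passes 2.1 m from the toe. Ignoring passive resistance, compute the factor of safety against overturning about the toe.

K_a = tan²(45° − 30.1°/2) = 0.3320.
P_a = ½K_aγH² = 0.5×0.3320×18.2×6.4² = 123.7 kN/m, acting at H/3 = 2.133 m above the base.
Overturning moment M_o = P_a × H/3 = 123.7 × 2.133 = 264.0.
Resisting moment M_r = W × 2.1 = 632.8 × 2.1 = 1329.
FS_overturning = M_r/M_o = 1329/264.0 = 5.034.

5.03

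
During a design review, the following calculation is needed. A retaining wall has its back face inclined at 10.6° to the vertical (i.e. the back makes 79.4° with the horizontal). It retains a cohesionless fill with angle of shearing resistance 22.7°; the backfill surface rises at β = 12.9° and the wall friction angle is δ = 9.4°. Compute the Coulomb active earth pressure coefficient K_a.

K_a = sin²(α+φ) / [sin²α · sin(α−δ) · (1 + √{sin(φ+δ)sin(φ−β) / (sin(α−δ)sin(α+β))})²].
With α = 79.4°, φ = 22.7°, δ = 9.4°, β = 12.9°: K_a = 0.6133.

0.613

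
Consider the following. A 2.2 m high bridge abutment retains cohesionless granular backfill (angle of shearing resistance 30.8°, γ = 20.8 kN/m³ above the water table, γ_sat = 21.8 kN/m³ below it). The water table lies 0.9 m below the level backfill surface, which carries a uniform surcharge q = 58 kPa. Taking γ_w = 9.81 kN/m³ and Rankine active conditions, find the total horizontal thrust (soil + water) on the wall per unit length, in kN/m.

63.3 kN/m

K_a = tan²(45° − φ/2) = 0.3227.
γ' = 21.8 − 9.81 = 11.99 kN/m³. h₂ = H − d_w = 1.3 m.
σ'_h: at surface K_a·q = 18.72; at WT K_a(q+γd_w) = 24.76; at base K_a(q+γd_w+γ'h₂) = 29.79 kPa.
P₁ = ½(18.72+24.76)×0.9 = 19.56; P₂ = ½(24.76+29.79)×1.3 = 35.46; P_w = ½γ_w h₂² = 8.289.
Total = 19.56+35.46+8.289 = 63.31 kN/m.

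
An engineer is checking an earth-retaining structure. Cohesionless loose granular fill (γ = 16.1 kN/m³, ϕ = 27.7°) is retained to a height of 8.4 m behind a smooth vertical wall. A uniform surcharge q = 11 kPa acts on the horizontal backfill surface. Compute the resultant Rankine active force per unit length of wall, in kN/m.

K_a = tan²(45° − φ/2) = 0.3653.
Soil triangle: ½ K_a γ H² = 0.5×0.3653×16.1×8.4² = 207.5 kN/m.
Surcharge rectangle: K_a q H = 0.3653×11×8.4 = 33.76 kN/m.
Total = 207.5 + 33.76 = 241.3 kN/m.

241 kN/m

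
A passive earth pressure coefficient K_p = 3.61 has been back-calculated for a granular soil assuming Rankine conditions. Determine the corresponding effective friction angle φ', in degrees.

K_p = (1+sin φ)/(1−sin φ) ⇒ sin φ = (K_p − 1)/(K_p + 1) = 0.5662.
φ = arcsin(0.5662) = 34.48°.

34.5°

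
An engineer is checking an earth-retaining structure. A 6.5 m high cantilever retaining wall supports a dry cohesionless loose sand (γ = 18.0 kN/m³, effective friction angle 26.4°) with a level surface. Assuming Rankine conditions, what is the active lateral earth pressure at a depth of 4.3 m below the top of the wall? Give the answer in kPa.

29.8 kPa

K_a = (1 − sin φ)/(1 + sin φ) = 0.3844.
σ_h = K_a γ z = 0.3844 × 18.0 × 4.3 = 29.76 kPa.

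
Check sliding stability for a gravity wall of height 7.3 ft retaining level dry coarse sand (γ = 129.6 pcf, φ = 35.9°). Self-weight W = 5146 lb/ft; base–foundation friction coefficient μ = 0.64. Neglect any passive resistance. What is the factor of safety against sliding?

3.66

K_a = tan²(45° − 35.9°/2) = 0.2607.
P_a = ½K_aγH² = 0.5×0.2607×129.6×7.3² = 900.4 lb/ft, acting at H/3 = 2.433 ft above the base.
FS_sliding = μW / P_a = 0.64×5146 / 900.4 = 3.658.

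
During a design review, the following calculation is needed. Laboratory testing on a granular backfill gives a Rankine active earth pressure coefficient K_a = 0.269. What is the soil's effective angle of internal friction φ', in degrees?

K_a = tan²(45° − φ/2) ⇒ 45° − φ/2 = arctan(√0.269) = 27.41°.
φ = 2(45° − 27.41°) = 35.17°.

35.2°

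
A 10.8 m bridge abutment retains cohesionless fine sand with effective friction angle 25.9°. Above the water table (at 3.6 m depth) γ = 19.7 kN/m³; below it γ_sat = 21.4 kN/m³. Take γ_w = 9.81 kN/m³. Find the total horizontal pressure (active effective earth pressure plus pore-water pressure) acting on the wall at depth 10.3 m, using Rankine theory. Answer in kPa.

124 kPa

K_a = (1 − sin φ)/(1 + sin φ) = 0.3920.
γ' = 21.4 − 9.81 = 11.59 kN/m³.
Effective vertical stress at 10.3 m: σ'_v = 19.7×3.6 + 11.59×6.70 = 148.6 kPa.
σ'_h = K_a σ'_v = 0.3920 × 148.6 = 58.24 kPa; u = γ_w × 6.70 = 65.73 kPa.
Total σ_h = 58.24 + 65.73 = 124.0 kPa.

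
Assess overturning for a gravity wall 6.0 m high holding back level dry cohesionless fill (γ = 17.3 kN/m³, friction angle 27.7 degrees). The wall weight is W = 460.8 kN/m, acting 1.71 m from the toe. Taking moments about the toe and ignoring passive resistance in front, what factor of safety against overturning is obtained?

K_a = tan²(45° − 27.7°/2) = 0.3653.
P_a = ½K_aγH² = 0.5×0.3653×17.3×6.0² = 113.8 kN/m, acting at H/3 = 2.000 m above the base.
Overturning moment M_o = P_a × H/3 = 113.8 × 2.000 = 227.5.
Resisting moment M_r = W × 1.71 = 460.8 × 1.71 = 788.0.
FS_overturning = M_r/M_o = 788.0/227.5 = 3.463.

3.46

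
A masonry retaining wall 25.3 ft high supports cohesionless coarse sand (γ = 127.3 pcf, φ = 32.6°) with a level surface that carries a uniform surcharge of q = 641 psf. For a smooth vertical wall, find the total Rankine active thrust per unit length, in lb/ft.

17100 lb/ft

K_a = tan²(45° − φ/2) = 0.2997.
Soil triangle: ½ K_a γ H² = 0.5×0.2997×127.3×25.3² = 12210 lb/ft.
Surcharge rectangle: K_a q H = 0.2997×641×25.3 = 4861 lb/ft.
Total = 12210 + 4861 = 17070 lb/ft.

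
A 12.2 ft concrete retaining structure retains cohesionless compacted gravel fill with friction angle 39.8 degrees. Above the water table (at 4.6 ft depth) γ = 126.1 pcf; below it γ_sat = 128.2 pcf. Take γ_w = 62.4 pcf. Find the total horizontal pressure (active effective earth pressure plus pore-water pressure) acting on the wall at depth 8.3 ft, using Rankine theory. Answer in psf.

412 psf

K_a = (1 − sin φ)/(1 + sin φ) = 0.2194.
γ' = 128.2 − 62.4 = 65.80 pcf.
Effective vertical stress at 8.3 ft: σ'_v = 126.1×4.6 + 65.80×3.70 = 823.5 psf.
σ'_h = K_a σ'_v = 0.2194 × 823.5 = 180.7 psf; u = γ_w × 3.70 = 230.9 psf.
Total σ_h = 180.7 + 230.9 = 411.6 psf.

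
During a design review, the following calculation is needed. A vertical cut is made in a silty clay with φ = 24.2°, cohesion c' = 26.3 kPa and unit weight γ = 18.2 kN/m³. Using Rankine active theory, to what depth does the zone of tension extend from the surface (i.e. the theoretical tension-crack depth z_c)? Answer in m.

4.47 m

K_a = tan²(45° − 24.2°/2) = 0.4185; √K_a = 0.6469.
The active pressure is zero where K_a γ z = 2c√K_a, so z_c = 2c/(γ√K_a) = 2×26.3/(18.2×0.6469) = 4.467 m.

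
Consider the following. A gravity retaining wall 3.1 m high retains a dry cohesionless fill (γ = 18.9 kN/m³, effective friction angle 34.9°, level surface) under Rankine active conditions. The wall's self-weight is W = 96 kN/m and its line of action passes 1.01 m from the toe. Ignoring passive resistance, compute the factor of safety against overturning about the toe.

K_a = tan²(45° − 34.9°/2) = 0.2721.
P_a = ½K_aγH² = 0.5×0.2721×18.9×3.1² = 24.71 kN/m, acting at H/3 = 1.033 m above the base.
Overturning moment M_o = P_a × H/3 = 24.71 × 1.033 = 25.54.
Resisting moment M_r = W × 1.01 = 96 × 1.01 = 96.96.
FS_overturning = M_r/M_o = 96.96/25.54 = 3.797.

3.80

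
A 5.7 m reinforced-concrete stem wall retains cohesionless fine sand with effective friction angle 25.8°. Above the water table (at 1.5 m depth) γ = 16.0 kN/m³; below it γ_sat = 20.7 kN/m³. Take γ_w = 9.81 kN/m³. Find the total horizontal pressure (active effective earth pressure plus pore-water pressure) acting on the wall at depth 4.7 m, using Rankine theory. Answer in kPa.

K_a = (1 − sin φ)/(1 + sin φ) = 0.3935.
γ' = 20.7 − 9.81 = 10.89 kN/m³.
Effective vertical stress at 4.7 m: σ'_v = 16.0×1.5 + 10.89×3.20 = 58.85 kPa.
σ'_h = K_a σ'_v = 0.3935 × 58.85 = 23.16 kPa; u = γ_w × 3.20 = 31.39 kPa.
Total σ_h = 23.16 + 31.39 = 54.55 kPa.

54.5 kPa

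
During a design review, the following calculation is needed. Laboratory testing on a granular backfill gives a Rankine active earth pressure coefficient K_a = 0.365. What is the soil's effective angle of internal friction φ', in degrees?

K_a = tan²(45° − φ/2) ⇒ 45° − φ/2 = arctan(√0.365) = 31.14°.
φ = 2(45° − 31.14°) = 27.72°.

27.7°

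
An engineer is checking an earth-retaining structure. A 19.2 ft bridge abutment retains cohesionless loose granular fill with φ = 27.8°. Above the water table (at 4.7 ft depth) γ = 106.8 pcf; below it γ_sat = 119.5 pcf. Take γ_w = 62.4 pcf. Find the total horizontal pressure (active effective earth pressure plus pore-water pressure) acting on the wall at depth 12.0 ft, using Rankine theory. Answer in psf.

K_a = (1 − sin φ)/(1 + sin φ) = 0.3639.
γ' = 119.5 − 62.4 = 57.10 pcf.
Effective vertical stress at 12.0 ft: σ'_v = 106.8×4.7 + 57.10×7.30 = 918.8 psf.
σ'_h = K_a σ'_v = 0.3639 × 918.8 = 334.3 psf; u = γ_w × 7.30 = 455.5 psf.
Total σ_h = 334.3 + 455.5 = 789.9 psf.

790 psf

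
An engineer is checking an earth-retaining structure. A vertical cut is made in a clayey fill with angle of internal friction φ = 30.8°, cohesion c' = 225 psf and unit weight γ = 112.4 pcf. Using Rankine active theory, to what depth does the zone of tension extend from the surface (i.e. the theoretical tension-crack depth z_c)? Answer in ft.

K_a = tan²(45° − 30.8°/2) = 0.3227; √K_a = 0.5681.
The active pressure is zero where K_a γ z = 2c√K_a, so z_c = 2c/(γ√K_a) = 2×225/(112.4×0.5681) = 7.048 ft.

7.05 ft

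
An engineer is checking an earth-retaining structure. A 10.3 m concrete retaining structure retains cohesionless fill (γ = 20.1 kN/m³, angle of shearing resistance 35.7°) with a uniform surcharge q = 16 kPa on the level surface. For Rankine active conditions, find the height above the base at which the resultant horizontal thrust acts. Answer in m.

3.66 m

K_a = 0.2630.
Triangular part P₁ = ½K_aγH² = 280.4 at H/3 = 3.433 m; rectangular part P₂ = K_a q H = 43.34 at H/2 = 5.150 m.
ȳ = (P₁·3.433 + P₂·5.150)/(P₁+P₂) = 3.663 m.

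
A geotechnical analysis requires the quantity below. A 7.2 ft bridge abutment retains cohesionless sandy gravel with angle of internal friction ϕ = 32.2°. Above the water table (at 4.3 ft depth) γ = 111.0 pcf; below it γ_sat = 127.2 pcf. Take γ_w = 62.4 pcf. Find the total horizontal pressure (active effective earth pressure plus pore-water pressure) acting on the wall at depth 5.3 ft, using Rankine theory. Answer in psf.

K_a = (1 − sin φ)/(1 + sin φ) = 0.3047.
γ' = 127.2 − 62.4 = 64.80 pcf.
Effective vertical stress at 5.3 ft: σ'_v = 111.0×4.3 + 64.80×1.00 = 542.1 psf.
σ'_h = K_a σ'_v = 0.3047 × 542.1 = 165.2 psf; u = γ_w × 1.00 = 62.40 psf.
Total σ_h = 165.2 + 62.40 = 227.6 psf.

228 psf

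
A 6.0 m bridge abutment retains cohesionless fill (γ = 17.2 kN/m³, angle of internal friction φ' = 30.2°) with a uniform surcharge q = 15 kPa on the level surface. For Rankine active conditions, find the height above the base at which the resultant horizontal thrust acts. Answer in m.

2.23 m

K_a = 0.3307.
Triangular part P₁ = ½K_aγH² = 102.4 at H/3 = 2.000 m; rectangular part P₂ = K_a q H = 29.76 at H/2 = 3.000 m.
ȳ = (P₁·2.000 + P₂·3.000)/(P₁+P₂) = 2.225 m.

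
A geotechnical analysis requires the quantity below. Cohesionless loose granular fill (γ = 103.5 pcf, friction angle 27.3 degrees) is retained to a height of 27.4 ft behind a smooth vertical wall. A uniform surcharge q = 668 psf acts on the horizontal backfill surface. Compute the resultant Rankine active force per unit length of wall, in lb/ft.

21200 lb/ft

K_a = tan²(45° − φ/2) = 0.3711.
Soil triangle: ½ K_a γ H² = 0.5×0.3711×103.5×27.4² = 14420 lb/ft.
Surcharge rectangle: K_a q H = 0.3711×668×27.4 = 6793 lb/ft.
Total = 14420 + 6793 = 21210 lb/ft.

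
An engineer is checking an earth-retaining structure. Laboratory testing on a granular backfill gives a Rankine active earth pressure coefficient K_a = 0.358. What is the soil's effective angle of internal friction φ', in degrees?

28.2°

K_a = tan²(45° − φ/2) ⇒ 45° − φ/2 = arctan(√0.358) = 30.89°.
φ = 2(45° − 30.89°) = 28.21°.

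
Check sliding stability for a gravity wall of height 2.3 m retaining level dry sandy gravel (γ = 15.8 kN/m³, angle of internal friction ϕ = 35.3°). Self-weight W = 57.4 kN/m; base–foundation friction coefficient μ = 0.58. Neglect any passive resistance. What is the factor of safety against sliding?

2.98

K_a = tan²(45° − 35.3°/2) = 0.2675.
P_a = ½K_aγH² = 0.5×0.2675×15.8×2.3² = 11.18 kN/m, acting at H/3 = 0.7667 m above the base.
FS_sliding = μW / P_a = 0.58×57.4 / 11.18 = 2.978.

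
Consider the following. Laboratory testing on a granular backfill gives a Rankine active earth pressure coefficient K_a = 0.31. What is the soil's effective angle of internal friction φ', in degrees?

31.8°

K_a = tan²(45° − φ/2) ⇒ 45° − φ/2 = arctan(√0.31) = 29.11°.
φ = 2(45° − 29.11°) = 31.78°.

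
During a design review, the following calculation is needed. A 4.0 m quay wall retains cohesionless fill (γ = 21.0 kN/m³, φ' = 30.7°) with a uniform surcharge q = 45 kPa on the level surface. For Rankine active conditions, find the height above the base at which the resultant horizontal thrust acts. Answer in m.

1.68 m

K_a = 0.3240.
Triangular part P₁ = ½K_aγH² = 54.44 at H/3 = 1.333 m; rectangular part P₂ = K_a q H = 58.32 at H/2 = 2.000 m.
ȳ = (P₁·1.333 + P₂·2.000)/(P₁+P₂) = 1.678 m.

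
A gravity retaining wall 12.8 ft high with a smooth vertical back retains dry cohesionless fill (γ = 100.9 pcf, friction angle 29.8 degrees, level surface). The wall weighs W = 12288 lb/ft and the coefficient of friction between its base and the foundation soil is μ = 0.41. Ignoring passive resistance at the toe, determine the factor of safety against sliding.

1.81

K_a = tan²(45° − 29.8°/2) = 0.3360.
P_a = ½K_aγH² = 0.5×0.3360×100.9×12.8² = 2778 lb/ft, acting at H/3 = 4.267 ft above the base.
FS_sliding = μW / P_a = 0.41×12288 / 2778 = 1.814.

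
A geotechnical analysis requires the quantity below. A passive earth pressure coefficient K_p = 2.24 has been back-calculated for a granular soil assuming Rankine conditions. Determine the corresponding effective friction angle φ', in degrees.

K_p = (1+sin φ)/(1−sin φ) ⇒ sin φ = (K_p − 1)/(K_p + 1) = 0.3827.
φ = arcsin(0.3827) = 22.50°.

22.5°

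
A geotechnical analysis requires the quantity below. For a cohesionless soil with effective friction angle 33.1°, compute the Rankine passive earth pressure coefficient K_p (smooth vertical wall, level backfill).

K_p = (1 + sin φ)/(1 − sin φ) = tan²(45° + 33.1°/2) = 3.406.

3.41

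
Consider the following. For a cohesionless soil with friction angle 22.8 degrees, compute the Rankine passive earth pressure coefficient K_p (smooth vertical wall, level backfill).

2.27

K_p = (1 + sin φ)/(1 − sin φ) = tan²(45° + 22.8°/2) = 2.265.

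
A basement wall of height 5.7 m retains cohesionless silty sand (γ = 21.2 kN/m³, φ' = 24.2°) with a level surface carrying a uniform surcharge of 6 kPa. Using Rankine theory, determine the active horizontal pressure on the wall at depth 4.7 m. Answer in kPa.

44.2 kPa

K_a = (1 − sin φ)/(1 + sin φ) = 0.4185.
σ_v = γz + q = 21.2 × 4.7 + 6 = 105.6 kPa.
σ_h = K_a σ_v = 0.4185 × 105.6 = 44.21 kPa.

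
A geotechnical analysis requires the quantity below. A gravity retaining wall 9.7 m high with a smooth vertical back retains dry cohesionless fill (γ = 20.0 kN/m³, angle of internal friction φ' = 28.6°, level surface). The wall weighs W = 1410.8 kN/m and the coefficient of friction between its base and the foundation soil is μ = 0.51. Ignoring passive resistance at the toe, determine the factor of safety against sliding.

2.17

K_a = tan²(45° − 28.6°/2) = 0.3525.
P_a = ½K_aγH² = 0.5×0.3525×20.0×9.7² = 331.7 kN/m, acting at H/3 = 3.233 m above the base.
FS_sliding = μW / P_a = 0.51×1410.8 / 331.7 = 2.169.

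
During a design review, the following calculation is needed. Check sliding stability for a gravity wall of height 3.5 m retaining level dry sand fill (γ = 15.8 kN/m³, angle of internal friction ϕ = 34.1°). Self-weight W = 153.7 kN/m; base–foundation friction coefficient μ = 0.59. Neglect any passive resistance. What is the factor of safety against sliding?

3.33

K_a = tan²(45° − 34.1°/2) = 0.2815.
P_a = ½K_aγH² = 0.5×0.2815×15.8×3.5² = 27.24 kN/m, acting at H/3 = 1.167 m above the base.
FS_sliding = μW / P_a = 0.59×153.7 / 27.24 = 3.328.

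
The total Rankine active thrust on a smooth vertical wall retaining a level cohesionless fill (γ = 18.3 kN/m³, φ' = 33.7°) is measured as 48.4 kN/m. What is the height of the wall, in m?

4.30 m

K_a = 0.2863. P_a = ½ K_a γ H² ⇒ H = √(2P_a/(K_a γ)).
H = √(2×48.4/(0.2863×18.3)) = 4.298 m.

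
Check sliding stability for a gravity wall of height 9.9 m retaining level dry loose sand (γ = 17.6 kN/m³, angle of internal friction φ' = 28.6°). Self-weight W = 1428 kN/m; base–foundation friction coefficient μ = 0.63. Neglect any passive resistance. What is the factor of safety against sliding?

K_a = tan²(45° − 28.6°/2) = 0.3525.
P_a = ½K_aγH² = 0.5×0.3525×17.6×9.9² = 304.1 kN/m, acting at H/3 = 3.300 m above the base.
FS_sliding = μW / P_a = 0.63×1428 / 304.1 = 2.959.

2.96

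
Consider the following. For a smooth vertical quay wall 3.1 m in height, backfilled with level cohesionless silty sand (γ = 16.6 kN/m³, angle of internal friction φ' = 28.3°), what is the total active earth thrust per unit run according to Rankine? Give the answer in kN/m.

K_a = tan²(45° − φ/2) = 0.3568.
P_a = ½ K_a γ H² = 0.5 × 0.3568 × 16.6 × 3.1² = 28.46 kN/m.

28.5 kN/m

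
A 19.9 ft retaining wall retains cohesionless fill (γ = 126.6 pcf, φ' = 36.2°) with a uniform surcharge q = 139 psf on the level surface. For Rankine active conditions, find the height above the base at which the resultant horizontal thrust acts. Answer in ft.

K_a = 0.2574.
Triangular part P₁ = ½K_aγH² = 6452 at H/3 = 6.633 ft; rectangular part P₂ = K_a q H = 711.9 at H/2 = 9.950 ft.
ȳ = (P₁·6.633 + P₂·9.950)/(P₁+P₂) = 6.963 ft.

6.96 ft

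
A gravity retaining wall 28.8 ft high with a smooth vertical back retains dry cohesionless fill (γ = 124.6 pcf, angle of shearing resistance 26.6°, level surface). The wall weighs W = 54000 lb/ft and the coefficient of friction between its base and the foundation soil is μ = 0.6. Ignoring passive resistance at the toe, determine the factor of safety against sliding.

1.64

K_a = tan²(45° − 26.6°/2) = 0.3814.
P_a = ½K_aγH² = 0.5×0.3814×124.6×28.8² = 19710 lb/ft, acting at H/3 = 9.600 ft above the base.
FS_sliding = μW / P_a = 0.6×54000 / 19710 = 1.644.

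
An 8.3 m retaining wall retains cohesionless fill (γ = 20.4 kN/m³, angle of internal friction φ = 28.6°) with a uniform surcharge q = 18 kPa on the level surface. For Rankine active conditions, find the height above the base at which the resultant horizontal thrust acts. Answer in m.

K_a = 0.3525.
Triangular part P₁ = ½K_aγH² = 247.7 at H/3 = 2.767 m; rectangular part P₂ = K_a q H = 52.67 at H/2 = 4.150 m.
ȳ = (P₁·2.767 + P₂·4.150)/(P₁+P₂) = 3.009 m.

3.01 m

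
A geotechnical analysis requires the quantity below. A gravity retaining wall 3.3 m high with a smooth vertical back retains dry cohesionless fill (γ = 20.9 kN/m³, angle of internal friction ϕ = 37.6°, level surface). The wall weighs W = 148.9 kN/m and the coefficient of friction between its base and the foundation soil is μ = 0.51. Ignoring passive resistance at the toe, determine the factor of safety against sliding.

2.76

K_a = tan²(45° − 37.6°/2) = 0.2421.
P_a = ½K_aγH² = 0.5×0.2421×20.9×3.3² = 27.55 kN/m, acting at H/3 = 1.100 m above the base.
FS_sliding = μW / P_a = 0.51×148.9 / 27.55 = 2.756.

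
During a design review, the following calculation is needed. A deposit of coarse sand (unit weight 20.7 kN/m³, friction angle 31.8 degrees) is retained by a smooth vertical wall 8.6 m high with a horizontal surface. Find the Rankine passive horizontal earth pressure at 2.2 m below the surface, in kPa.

K_p = (1 + sin φ)/(1 − sin φ) = 3.228.
σ_h = K_p γ z = 3.228 × 20.7 × 2.2 = 147.0 kPa.

147 kPa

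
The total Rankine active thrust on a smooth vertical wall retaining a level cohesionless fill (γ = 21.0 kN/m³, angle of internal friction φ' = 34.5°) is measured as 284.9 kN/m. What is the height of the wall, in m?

K_a = 0.2768. P_a = ½ K_a γ H² ⇒ H = √(2P_a/(K_a γ)).
H = √(2×284.9/(0.2768×21.0)) = 9.901 m.

9.90 m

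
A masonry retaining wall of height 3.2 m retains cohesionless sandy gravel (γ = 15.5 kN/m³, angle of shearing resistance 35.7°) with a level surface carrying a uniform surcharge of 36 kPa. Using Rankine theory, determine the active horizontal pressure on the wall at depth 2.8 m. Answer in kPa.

K_a = (1 − sin φ)/(1 + sin φ) = 0.2630.
σ_v = γz + q = 15.5 × 2.8 + 36 = 79.40 kPa.
σ_h = K_a σ_v = 0.2630 × 79.40 = 20.88 kPa.

20.9 kPa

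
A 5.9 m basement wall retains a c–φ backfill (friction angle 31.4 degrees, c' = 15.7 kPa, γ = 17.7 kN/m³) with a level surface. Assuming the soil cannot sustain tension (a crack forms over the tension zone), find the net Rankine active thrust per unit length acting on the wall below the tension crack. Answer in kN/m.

20.9 kN/m

K_a = 0.3149; √K_a = 0.5612.
Tension-crack depth z_c = 2c/(γ√K_a) = 2×15.7/(17.7×0.5612) = 3.161 m.
σ_a at base = K_a γ H − 2c√K_a = 0.3149×17.7×5.9 − 2×15.7×0.5612 = 15.27 kPa.
P_a = ½ × 15.27 × (H − z_c) = 0.5×15.27×2.739 = 20.90 kN/m.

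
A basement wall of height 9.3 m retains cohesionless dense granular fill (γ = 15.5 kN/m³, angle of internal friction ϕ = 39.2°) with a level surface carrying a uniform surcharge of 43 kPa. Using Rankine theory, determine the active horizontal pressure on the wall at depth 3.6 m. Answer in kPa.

22.3 kPa

K_a = (1 − sin φ)/(1 + sin φ) = 0.2255.
σ_v = γz + q = 15.5 × 3.6 + 43 = 98.80 kPa.
σ_h = K_a σ_v = 0.2255 × 98.80 = 22.28 kPa.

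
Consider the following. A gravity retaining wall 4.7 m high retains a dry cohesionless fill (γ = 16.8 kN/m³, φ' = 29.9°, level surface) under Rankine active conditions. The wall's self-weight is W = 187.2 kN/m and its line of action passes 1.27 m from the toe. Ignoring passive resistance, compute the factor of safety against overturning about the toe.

2.44

K_a = tan²(45° − 29.9°/2) = 0.3347.
P_a = ½K_aγH² = 0.5×0.3347×16.8×4.7² = 62.10 kN/m, acting at H/3 = 1.567 m above the base.
Overturning moment M_o = P_a × H/3 = 62.10 × 1.567 = 97.29.
Resisting moment M_r = W × 1.27 = 187.2 × 1.27 = 237.7.
FS_overturning = M_r/M_o = 237.7/97.29 = 2.444.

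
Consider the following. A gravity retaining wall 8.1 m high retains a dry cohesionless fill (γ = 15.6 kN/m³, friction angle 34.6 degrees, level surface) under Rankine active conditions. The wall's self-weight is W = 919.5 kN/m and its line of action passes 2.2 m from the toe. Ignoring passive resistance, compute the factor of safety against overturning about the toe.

K_a = tan²(45° − 34.6°/2) = 0.2756.
P_a = ½K_aγH² = 0.5×0.2756×15.6×8.1² = 141.1 kN/m, acting at H/3 = 2.700 m above the base.
Overturning moment M_o = P_a × H/3 = 141.1 × 2.700 = 380.9.
Resisting moment M_r = W × 2.2 = 919.5 × 2.2 = 2023.
FS_overturning = M_r/M_o = 2023/380.9 = 5.311.

5.31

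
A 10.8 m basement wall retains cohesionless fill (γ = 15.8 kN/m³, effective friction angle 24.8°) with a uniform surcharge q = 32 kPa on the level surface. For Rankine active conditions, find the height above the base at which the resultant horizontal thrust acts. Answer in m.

4.09 m

K_a = 0.4090.
Triangular part P₁ = ½K_aγH² = 376.9 at H/3 = 3.600 m; rectangular part P₂ = K_a q H = 141.3 at H/2 = 5.400 m.
ȳ = (P₁·3.600 + P₂·5.400)/(P₁+P₂) = 4.091 m.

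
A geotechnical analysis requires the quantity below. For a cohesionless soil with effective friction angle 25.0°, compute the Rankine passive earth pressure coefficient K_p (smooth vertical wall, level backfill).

2.46

K_p = (1 + sin φ)/(1 − sin φ) = tan²(45° + 25.0°/2) = 2.464.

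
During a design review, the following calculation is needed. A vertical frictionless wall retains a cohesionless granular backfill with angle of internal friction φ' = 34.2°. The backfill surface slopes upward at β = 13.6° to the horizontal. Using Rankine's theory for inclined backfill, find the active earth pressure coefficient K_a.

K_a = cos β · (cos β − √(cos²β − cos²φ)) / (cos β + √(cos²β − cos²φ)).
cos β = 0.9720, cos φ = 0.8271, √(cos²β − cos²φ) = 0.5105.
K_a = 0.9720 × (0.9720 − 0.5105)/(0.9720 + 0.5105) = 0.3025.

0.303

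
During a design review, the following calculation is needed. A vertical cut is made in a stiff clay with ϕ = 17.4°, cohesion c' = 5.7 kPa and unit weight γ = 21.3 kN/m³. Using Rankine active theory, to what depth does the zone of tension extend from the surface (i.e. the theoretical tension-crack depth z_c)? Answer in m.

0.729 m

K_a = tan²(45° − 17.4°/2) = 0.5396; √K_a = 0.7346.
The active pressure is zero where K_a γ z = 2c√K_a, so z_c = 2c/(γ√K_a) = 2×5.7/(21.3×0.7346) = 0.7286 m.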